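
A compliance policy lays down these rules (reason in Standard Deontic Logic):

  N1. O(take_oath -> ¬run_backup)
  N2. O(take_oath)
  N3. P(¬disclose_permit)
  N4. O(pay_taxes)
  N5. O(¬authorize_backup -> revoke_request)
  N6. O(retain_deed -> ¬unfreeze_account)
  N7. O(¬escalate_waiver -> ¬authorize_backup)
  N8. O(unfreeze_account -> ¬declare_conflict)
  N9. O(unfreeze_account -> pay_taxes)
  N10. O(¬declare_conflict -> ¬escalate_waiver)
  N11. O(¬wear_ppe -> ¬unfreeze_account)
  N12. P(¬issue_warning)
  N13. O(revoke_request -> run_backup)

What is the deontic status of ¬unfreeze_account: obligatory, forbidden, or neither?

Premise 2 states O(take_oath) outright.
From O(take_oath) and premise 1, O(take_oath -> ¬run_backup), we obtain O(¬run_backup).
Premise 13, O(revoke_request -> run_backup), contraposes to O(¬run_backup -> ¬revoke_request); with O(¬run_backup) we get O(¬revoke_request).
Premise 5, O(¬authorize_backup -> revoke_request), contraposes to O(¬revoke_request -> authorize_backup); with O(¬revoke_request) we get O(authorize_backup).
The contrapositive of premise 7 (O(¬escalate_waiver -> ¬authorize_backup)) is O(authorize_backup -> escalate_waiver), and O(authorize_backup) is already established, so O(escalate_waiver).
The contrapositive of premise 10 (O(¬declare_conflict -> ¬escalate_waiver)) is O(escalate_waiver -> declare_conflict), and O(escalate_waiver) is already established, so O(declare_conflict).
Premise 8, O(unfreeze_account -> ¬declare_conflict), contraposes to O(declare_conflict -> ¬unfreeze_account); with O(declare_conflict) we get O(¬unfreeze_account).
Premises 3, 4, 6, 9, 11, 12 do not contribute to this derivation.
Hence ¬unfreeze_account is obligatory.

Obligatory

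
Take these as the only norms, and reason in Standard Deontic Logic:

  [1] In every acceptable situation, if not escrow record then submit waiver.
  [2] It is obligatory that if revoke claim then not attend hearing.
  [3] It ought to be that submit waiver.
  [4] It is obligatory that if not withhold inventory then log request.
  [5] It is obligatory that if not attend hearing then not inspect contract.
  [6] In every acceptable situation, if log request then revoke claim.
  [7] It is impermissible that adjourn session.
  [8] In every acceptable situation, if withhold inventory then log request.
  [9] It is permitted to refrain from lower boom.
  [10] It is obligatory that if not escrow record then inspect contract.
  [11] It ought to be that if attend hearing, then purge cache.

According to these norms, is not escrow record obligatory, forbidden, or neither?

Forbidden

By case analysis on ¬withhold_inventory: premise 4 gives O(¬withhold_inventory → log_request) and premise 8 gives O(withhold_inventory → log_request), so O(log_request) either way.
Applying K to premise 6 (O(log_request → revoke_claim)) and O(log_request) yields O(revoke_claim).
With premise 2, O(revoke_claim → ¬attend_hearing), the K-axiom yields O(¬attend_hearing).
Premise 5 is O(¬attend_hearing → ¬inspect_contract); since O(¬attend_hearing), deontic closure gives O(¬inspect_contract).
Premise 10 is O(¬escrow_record → inspect_contract); contrapositively O(¬inspect_contract → escrow_record). Since O(¬inspect_contract) holds, K gives O(escrow_record).
Premises 1, 3, 7, 9, 11 do not contribute to this derivation.
Thus O(escrow_record), which is F(¬escrow_record): ¬escrow_record is forbidden.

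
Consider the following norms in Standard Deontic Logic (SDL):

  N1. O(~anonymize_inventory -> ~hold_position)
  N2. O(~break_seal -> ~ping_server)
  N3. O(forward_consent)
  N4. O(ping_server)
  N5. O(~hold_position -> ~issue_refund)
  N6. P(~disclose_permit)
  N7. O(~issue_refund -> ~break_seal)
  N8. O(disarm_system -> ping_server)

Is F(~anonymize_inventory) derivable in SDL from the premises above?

Yes

From premise 4 we have O(ping_server).
Premise 2 is O(~break_seal -> ~ping_server); contrapositively O(ping_server -> break_seal). Since O(ping_server) holds, K gives O(break_seal).
Premise 7 is O(~issue_refund -> ~break_seal); contrapositively O(break_seal -> issue_refund). Since O(break_seal) holds, K gives O(issue_refund).
The contrapositive of premise 5 (O(~hold_position -> ~issue_refund)) is O(issue_refund -> hold_position), and O(issue_refund) is already established, so O(hold_position).
The contrapositive of premise 1 (O(~anonymize_inventory -> ~hold_position)) is O(hold_position -> anonymize_inventory), and O(hold_position) is already established, so O(anonymize_inventory).
Premises 3, 6, 8 do not contribute to this derivation.
So O(anonymize_inventory) holds, i.e. F(~anonymize_inventory). The claim follows.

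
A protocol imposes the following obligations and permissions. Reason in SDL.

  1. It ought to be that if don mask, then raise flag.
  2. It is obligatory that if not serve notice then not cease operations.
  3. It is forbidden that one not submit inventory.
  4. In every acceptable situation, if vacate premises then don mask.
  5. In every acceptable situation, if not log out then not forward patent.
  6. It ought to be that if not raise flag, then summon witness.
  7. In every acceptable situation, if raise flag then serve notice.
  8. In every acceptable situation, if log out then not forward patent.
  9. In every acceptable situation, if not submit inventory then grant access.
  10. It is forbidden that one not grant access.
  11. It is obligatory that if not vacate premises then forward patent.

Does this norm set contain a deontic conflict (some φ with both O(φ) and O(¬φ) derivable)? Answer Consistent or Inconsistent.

Premise 9 is O(¬submit_inventory → grant_access); even if O(grant_access) held, inferring O(¬submit_inventory) would be affirming the consequent — invalid.
So O(¬submit_inventory) is not derivable, and the apparent clash with O(submit_inventory) does not arise.
A world satisfying every obligation exists (e.g. cease_operations=false, don_mask=true, forward_patent=false, grant_access=true, log_out=false, raise_flag=true, serve_notice=true, submit_inventory=true, summon_witness=false, vacate_premises=true); no atom is both obligatory and forbidden, so the set is consistent.

Consistent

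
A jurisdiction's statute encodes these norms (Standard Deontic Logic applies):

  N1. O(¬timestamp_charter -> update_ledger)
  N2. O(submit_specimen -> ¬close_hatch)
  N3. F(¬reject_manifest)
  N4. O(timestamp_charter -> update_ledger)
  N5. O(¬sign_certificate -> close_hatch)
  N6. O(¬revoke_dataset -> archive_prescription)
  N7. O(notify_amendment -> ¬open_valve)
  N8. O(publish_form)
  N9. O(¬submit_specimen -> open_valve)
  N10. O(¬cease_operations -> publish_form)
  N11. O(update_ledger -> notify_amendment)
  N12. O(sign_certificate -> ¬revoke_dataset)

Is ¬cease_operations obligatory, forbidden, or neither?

Neither

Premise 10 is O(¬cease_operations -> publish_form); even if O(publish_form) held, inferring O(¬cease_operations) would be affirming the consequent — invalid.
No premise or chain of K-axiom applications forces O(¬cease_operations), and none forces O(cease_operations). So ¬cease_operations is neither obligatory nor forbidden under these norms.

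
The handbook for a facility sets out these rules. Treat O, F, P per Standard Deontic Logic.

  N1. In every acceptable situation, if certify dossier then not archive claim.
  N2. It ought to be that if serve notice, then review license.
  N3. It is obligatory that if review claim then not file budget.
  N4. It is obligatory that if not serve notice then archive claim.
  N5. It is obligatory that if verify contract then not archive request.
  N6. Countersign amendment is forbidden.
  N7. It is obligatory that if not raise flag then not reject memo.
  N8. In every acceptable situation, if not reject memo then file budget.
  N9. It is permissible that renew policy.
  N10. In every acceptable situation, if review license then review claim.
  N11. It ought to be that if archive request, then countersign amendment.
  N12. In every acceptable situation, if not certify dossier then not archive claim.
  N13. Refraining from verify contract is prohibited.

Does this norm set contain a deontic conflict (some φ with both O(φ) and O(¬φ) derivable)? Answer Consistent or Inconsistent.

Premise 11 is O(archive_request → countersign_amendment), but O(archive_request) is not derivable from the premises, so it does not yield O(countersign_amendment).
So O(countersign_amendment) is not derivable, and the apparent clash with O(¬countersign_amendment) does not arise.
A world satisfying every obligation exists (e.g. archive_claim=false, archive_request=false, certify_dossier=false, countersign_amendment=false, file_budget=false, raise_flag=true, reject_memo=true, renew_policy=false, review_claim=true, review_license=true, serve_notice=true, verify_contract=true); no atom is both obligatory and forbidden, so the set is consistent.

Consistent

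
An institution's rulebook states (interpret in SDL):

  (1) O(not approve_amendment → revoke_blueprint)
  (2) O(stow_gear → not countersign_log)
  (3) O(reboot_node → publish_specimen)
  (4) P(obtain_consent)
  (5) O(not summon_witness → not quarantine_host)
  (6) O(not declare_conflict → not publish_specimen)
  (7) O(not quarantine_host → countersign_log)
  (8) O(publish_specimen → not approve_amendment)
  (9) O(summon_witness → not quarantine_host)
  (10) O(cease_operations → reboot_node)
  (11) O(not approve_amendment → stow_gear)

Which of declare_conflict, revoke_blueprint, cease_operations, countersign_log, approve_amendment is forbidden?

cease_operations

Premises 9 and 5 cover both cases: O(summon_witness → not quarantine_host) and O(not summon_witness → not quarantine_host). Since summon_witness ∨ not summon_witness is a tautology, O(not quarantine_host) follows.
Premise 7 is O(not quarantine_host → countersign_log); since O(not quarantine_host), deontic closure gives O(countersign_log).
The contrapositive of premise 2 (O(stow_gear → not countersign_log)) is O(countersign_log → not stow_gear), and O(countersign_log) is already established, so O(not stow_gear).
The contrapositive of premise 11 (O(not approve_amendment → stow_gear)) is O(not stow_gear → approve_amendment), and O(not stow_gear) is already established, so O(approve_amendment).
The contrapositive of premise 8 (O(publish_specimen → not approve_amendment)) is O(approve_amendment → not publish_specimen), and O(approve_amendment) is already established, so O(not publish_specimen).
Premise 3, O(reboot_node → publish_specimen), contraposes to O(not publish_specimen → not reboot_node); with O(not publish_specimen) we get O(not reboot_node).
Premise 10, O(cease_operations → reboot_node), contraposes to O(not reboot_node → not cease_operations); with O(not reboot_node) we get O(not cease_operations).
So O(not cease_operations) holds, i.e. cease_operations is forbidden. None of the other listed options is forbidden under the premises.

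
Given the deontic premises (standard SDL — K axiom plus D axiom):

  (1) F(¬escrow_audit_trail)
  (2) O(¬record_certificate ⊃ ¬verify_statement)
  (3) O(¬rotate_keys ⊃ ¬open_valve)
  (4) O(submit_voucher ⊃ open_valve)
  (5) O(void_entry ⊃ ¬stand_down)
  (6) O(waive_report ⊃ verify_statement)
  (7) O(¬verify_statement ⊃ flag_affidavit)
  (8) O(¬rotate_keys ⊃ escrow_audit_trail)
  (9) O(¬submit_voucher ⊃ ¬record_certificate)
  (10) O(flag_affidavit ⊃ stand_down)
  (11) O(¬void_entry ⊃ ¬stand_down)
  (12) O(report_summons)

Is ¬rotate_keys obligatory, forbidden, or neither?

By case analysis on ¬void_entry: premise 11 gives O(¬void_entry ⊃ ¬stand_down) and premise 5 gives O(void_entry ⊃ ¬stand_down), so O(¬stand_down) either way.
Premise 10, O(flag_affidavit ⊃ stand_down), contraposes to O(¬stand_down ⊃ ¬flag_affidavit); with O(¬stand_down) we get O(¬flag_affidavit).
Premise 7 is O(¬verify_statement ⊃ flag_affidavit); contrapositively O(¬flag_affidavit ⊃ verify_statement). Since O(¬flag_affidavit) holds, K gives O(verify_statement).
Premise 2, O(¬record_certificate ⊃ ¬verify_statement), contraposes to O(verify_statement ⊃ record_certificate); with O(verify_statement) we get O(record_certificate).
The contrapositive of premise 9 (O(¬submit_voucher ⊃ ¬record_certificate)) is O(record_certificate ⊃ submit_voucher), and O(record_certificate) is already established, so O(submit_voucher).
Applying K to premise 4 (O(submit_voucher ⊃ open_valve)) and O(submit_voucher) yields O(open_valve).
The contrapositive of premise 3 (O(¬rotate_keys ⊃ ¬open_valve)) is O(open_valve ⊃ rotate_keys), and O(open_valve) is already established, so O(rotate_keys).
Premises 1, 6, 8, 12 do not contribute to this derivation.
Thus O(rotate_keys), which is F(¬rotate_keys): ¬rotate_keys is forbidden.

Forbidden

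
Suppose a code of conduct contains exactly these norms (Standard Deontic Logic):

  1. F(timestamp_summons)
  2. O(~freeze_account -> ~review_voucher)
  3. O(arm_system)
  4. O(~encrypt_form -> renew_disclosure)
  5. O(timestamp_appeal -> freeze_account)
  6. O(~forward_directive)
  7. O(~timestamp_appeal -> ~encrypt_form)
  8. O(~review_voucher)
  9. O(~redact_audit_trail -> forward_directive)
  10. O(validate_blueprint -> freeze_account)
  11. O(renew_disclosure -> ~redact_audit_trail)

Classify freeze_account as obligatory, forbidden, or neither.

Premise 6 states O(~forward_directive) outright.
The contrapositive of premise 9 (O(~redact_audit_trail -> forward_directive)) is O(~forward_directive -> redact_audit_trail), and O(~forward_directive) is already established, so O(redact_audit_trail).
The contrapositive of premise 11 (O(renew_disclosure -> ~redact_audit_trail)) is O(redact_audit_trail -> ~renew_disclosure), and O(redact_audit_trail) is already established, so O(~renew_disclosure).
The contrapositive of premise 4 (O(~encrypt_form -> renew_disclosure)) is O(~renew_disclosure -> encrypt_form), and O(~renew_disclosure) is already established, so O(encrypt_form).
Premise 7, O(~timestamp_appeal -> ~encrypt_form), contraposes to O(encrypt_form -> timestamp_appeal); with O(encrypt_form) we get O(timestamp_appeal).
With premise 5, O(timestamp_appeal -> freeze_account), the K-axiom yields O(freeze_account).
Premises 1, 2, 3, 8, 10 do not contribute to this derivation.
Hence freeze_account is obligatory.

Obligatory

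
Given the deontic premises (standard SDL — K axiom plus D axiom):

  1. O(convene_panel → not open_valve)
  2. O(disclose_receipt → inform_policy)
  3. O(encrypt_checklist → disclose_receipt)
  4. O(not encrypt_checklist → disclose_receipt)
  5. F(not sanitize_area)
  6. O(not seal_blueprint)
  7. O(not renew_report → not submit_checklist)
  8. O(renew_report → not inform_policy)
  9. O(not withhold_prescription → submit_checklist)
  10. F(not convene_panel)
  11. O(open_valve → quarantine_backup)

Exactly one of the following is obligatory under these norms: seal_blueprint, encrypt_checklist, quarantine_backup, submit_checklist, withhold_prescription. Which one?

withhold_prescription

Premises 3 and 4 are O(encrypt_checklist → disclose_receipt) and O(not encrypt_checklist → disclose_receipt); every ideal world satisfies encrypt_checklist or not encrypt_checklist, so in either case disclose_receipt holds — hence O(disclose_receipt).
With premise 2, O(disclose_receipt → inform_policy), the K-axiom yields O(inform_policy).
The contrapositive of premise 8 (O(renew_report → not inform_policy)) is O(inform_policy → not renew_report), and O(inform_policy) is already established, so O(not renew_report).
With premise 7, O(not renew_report → not submit_checklist), the K-axiom yields O(not submit_checklist).
Premise 9 is O(not withhold_prescription → submit_checklist); contrapositively O(not submit_checklist → withhold_prescription). Since O(not submit_checklist) holds, K gives O(withhold_prescription).
So O(withhold_prescription) holds — withhold_prescription is obligatory. None of the other listed options is made obligatory by any chain of premises.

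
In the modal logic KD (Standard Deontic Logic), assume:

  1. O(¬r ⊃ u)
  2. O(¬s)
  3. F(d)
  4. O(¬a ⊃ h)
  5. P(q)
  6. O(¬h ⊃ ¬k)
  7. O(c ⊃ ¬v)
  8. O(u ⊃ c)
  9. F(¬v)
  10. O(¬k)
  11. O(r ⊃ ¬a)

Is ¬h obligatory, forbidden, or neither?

Forbidden

Premise 9, F(¬v), is equivalent to O(v).
Premise 7 is O(c ⊃ ¬v); contrapositively O(v ⊃ ¬c). Since O(v) holds, K gives O(¬c).
The contrapositive of premise 8 (O(u ⊃ c)) is O(¬c ⊃ ¬u), and O(¬c) is already established, so O(¬u).
Premise 1 is O(¬r ⊃ u); contrapositively O(¬u ⊃ r). Since O(¬u) holds, K gives O(r).
From O(r) and premise 11, O(r ⊃ ¬a), we obtain O(¬a).
Applying K to premise 4 (O(¬a ⊃ h)) and O(¬a) yields O(h).
Premises 2, 3, 5, 6, 10 do not contribute to this derivation.
Thus O(h), which is F(¬h): ¬h is forbidden.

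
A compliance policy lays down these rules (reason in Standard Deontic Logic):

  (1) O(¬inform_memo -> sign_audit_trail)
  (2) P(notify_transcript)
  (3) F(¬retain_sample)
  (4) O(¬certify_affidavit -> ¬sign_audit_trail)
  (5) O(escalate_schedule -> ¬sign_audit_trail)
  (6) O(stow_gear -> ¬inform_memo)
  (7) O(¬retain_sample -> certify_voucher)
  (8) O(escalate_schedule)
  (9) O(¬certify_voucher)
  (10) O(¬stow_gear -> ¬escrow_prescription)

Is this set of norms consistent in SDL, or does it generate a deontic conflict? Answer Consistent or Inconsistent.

Consistent

Premise 7 is O(¬retain_sample -> certify_voucher), but O(¬retain_sample) is not derivable from the premises, so it does not yield O(certify_voucher).
So O(certify_voucher) is not derivable, and the apparent clash with O(¬certify_voucher) does not arise.
A world satisfying every obligation exists (e.g. certify_affidavit=false, certify_voucher=false, escalate_schedule=true, escrow_prescription=false, inform_memo=true, notify_transcript=false, retain_sample=true, sign_audit_trail=false, stow_gear=false); no atom is both obligatory and forbidden, so the set is consistent.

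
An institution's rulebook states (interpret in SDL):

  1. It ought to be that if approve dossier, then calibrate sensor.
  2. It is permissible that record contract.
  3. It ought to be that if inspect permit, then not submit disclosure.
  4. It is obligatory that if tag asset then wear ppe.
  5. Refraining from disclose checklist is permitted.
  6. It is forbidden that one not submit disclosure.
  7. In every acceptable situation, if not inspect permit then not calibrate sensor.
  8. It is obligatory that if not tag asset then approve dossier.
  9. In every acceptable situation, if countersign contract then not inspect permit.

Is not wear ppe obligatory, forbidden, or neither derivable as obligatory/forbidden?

F(¬submit_disclosure) at premise 6 means O(submit_disclosure).
Premise 3, O(inspect_permit → ¬submit_disclosure), contraposes to O(submit_disclosure → ¬inspect_permit); with O(submit_disclosure) we get O(¬inspect_permit).
From O(¬inspect_permit) and premise 7, O(¬inspect_permit → ¬calibrate_sensor), we obtain O(¬calibrate_sensor).
The contrapositive of premise 1 (O(approve_dossier → calibrate_sensor)) is O(¬calibrate_sensor → ¬approve_dossier), and O(¬calibrate_sensor) is already established, so O(¬approve_dossier).
The contrapositive of premise 8 (O(¬tag_asset → approve_dossier)) is O(¬approve_dossier → tag_asset), and O(¬approve_dossier) is already established, so O(tag_asset).
From O(tag_asset) and premise 4, O(tag_asset → wear_ppe), we obtain O(wear_ppe).
Premises 2, 5, 9 do not contribute to this derivation.
Thus O(wear_ppe), which is F(¬wear_ppe): ¬wear_ppe is forbidden.

Forbidden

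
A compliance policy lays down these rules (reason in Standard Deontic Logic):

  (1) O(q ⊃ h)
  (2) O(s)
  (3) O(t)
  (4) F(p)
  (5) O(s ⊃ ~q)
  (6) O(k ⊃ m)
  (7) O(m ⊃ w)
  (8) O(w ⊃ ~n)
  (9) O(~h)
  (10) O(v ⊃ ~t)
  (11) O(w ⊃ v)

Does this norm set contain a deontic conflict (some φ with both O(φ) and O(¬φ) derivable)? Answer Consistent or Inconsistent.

Premise 1 is O(q ⊃ h), but O(q) is not derivable from the premises, so it does not yield O(h).
So O(h) is not derivable, and the apparent clash with O(~h) does not arise.
A world satisfying every obligation exists (e.g. h=false, k=false, m=false, n=false, p=false, q=false, s=true, t=true, v=false, w=false); no atom is both obligatory and forbidden, so the set is consistent.

Consistent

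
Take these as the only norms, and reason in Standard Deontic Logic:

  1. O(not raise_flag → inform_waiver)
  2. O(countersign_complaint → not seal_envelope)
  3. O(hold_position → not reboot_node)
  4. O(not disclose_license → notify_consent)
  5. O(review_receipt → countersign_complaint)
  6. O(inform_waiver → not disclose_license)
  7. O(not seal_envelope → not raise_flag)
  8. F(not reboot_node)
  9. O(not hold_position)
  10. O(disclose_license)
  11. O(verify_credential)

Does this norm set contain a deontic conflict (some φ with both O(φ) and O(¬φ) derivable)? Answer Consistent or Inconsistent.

Premise 3 is O(hold_position → not reboot_node), but O(hold_position) is not derivable from the premises, so it does not yield O(not reboot_node).
So O(not reboot_node) is not derivable, and the apparent clash with O(reboot_node) does not arise.
A world satisfying every obligation exists (e.g. countersign_complaint=false, disclose_license=true, hold_position=false, inform_waiver=false, notify_consent=false, raise_flag=true, reboot_node=true, review_receipt=false, seal_envelope=true, verify_credential=true); no atom is both obligatory and forbidden, so the set is consistent.

Consistent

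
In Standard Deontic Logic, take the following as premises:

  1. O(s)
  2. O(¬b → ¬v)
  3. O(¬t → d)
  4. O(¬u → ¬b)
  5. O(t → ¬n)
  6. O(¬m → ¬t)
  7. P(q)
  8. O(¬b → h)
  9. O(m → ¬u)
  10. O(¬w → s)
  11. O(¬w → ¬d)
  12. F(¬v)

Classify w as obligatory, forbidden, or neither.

Obligatory

F(¬v) at premise 12 means O(v).
Premise 2 is O(¬b → ¬v); contrapositively O(v → b). Since O(v) holds, K gives O(b).
Premise 4, O(¬u → ¬b), contraposes to O(b → u); with O(b) we get O(u).
Premise 9, O(m → ¬u), contraposes to O(u → ¬m); with O(u) we get O(¬m).
From O(¬m) and premise 6, O(¬m → ¬t), we obtain O(¬t).
With premise 3, O(¬t → d), the K-axiom yields O(d).
Premise 11, O(¬w → ¬d), contraposes to O(d → w); with O(d) we get O(w).
Premises 1, 5, 7, 8, 10 do not contribute to this derivation.
Hence w is obligatory.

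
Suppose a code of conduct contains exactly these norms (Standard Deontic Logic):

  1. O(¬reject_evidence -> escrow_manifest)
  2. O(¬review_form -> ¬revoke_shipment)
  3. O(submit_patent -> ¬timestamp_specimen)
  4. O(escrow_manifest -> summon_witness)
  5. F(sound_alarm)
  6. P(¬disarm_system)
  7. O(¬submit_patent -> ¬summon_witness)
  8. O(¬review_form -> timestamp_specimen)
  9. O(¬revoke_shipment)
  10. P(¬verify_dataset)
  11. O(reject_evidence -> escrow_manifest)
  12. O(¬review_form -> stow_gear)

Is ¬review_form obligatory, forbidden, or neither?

Premises 11 and 1 cover both cases: O(reject_evidence -> escrow_manifest) and O(¬reject_evidence -> escrow_manifest). Since reject_evidence ∨ ¬reject_evidence is a tautology, O(escrow_manifest) follows.
From O(escrow_manifest) and premise 4, O(escrow_manifest -> summon_witness), we obtain O(summon_witness).
Premise 7 is O(¬submit_patent -> ¬summon_witness); contrapositively O(summon_witness -> submit_patent). Since O(summon_witness) holds, K gives O(submit_patent).
With premise 3, O(submit_patent -> ¬timestamp_specimen), the K-axiom yields O(¬timestamp_specimen).
Premise 8 is O(¬review_form -> timestamp_specimen); contrapositively O(¬timestamp_specimen -> review_form). Since O(¬timestamp_specimen) holds, K gives O(review_form).
Premises 2, 5, 6, 9, 10, 12 do not contribute to this derivation.
Thus O(review_form), which is F(¬review_form): ¬review_form is forbidden.

Forbidden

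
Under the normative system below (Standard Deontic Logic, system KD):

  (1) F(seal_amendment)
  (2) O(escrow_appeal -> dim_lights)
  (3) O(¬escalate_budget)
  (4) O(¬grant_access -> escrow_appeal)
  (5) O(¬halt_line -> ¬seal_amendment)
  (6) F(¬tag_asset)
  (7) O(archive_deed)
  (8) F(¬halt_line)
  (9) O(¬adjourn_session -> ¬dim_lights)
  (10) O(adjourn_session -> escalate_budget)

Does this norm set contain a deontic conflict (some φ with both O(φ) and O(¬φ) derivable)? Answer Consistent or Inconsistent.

Consistent

Premise 5 is O(¬halt_line -> ¬seal_amendment); even if O(¬seal_amendment) held, inferring O(¬halt_line) would be affirming the consequent — invalid.
So O(¬halt_line) is not derivable, and the apparent clash with O(halt_line) does not arise.
A world satisfying every obligation exists (e.g. adjourn_session=false, archive_deed=true, dim_lights=false, escalate_budget=false, escrow_appeal=false, grant_access=true, halt_line=true, seal_amendment=false, tag_asset=true); no atom is both obligatory and forbidden, so the set is consistent.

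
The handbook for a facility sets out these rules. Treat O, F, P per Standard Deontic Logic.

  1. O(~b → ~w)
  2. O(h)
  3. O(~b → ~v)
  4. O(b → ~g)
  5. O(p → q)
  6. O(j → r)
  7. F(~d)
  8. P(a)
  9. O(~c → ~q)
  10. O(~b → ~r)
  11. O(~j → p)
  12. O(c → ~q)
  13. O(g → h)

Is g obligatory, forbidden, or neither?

Forbidden

Premises 12 and 9 cover both cases: O(c → ~q) and O(~c → ~q). Since c ∨ ~c is a tautology, O(~q) follows.
Premise 5 is O(p → q); contrapositively O(~q → ~p). Since O(~q) holds, K gives O(~p).
Premise 11, O(~j → p), contraposes to O(~p → j); with O(~p) we get O(j).
With premise 6, O(j → r), the K-axiom yields O(r).
The contrapositive of premise 10 (O(~b → ~r)) is O(r → b), and O(r) is already established, so O(b).
From O(b) and premise 4, O(b → ~g), we obtain O(~g).
Premises 1, 2, 3, 7, 8, 13 do not contribute to this derivation.
Thus O(~g), which is F(g): g is forbidden.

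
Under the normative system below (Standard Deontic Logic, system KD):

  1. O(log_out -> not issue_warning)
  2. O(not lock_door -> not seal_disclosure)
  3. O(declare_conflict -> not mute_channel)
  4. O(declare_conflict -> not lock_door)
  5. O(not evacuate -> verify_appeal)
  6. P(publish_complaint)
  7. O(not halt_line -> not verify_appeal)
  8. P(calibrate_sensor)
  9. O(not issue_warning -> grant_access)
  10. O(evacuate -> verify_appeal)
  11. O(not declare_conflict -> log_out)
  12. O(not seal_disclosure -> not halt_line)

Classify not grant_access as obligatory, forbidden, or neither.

By case analysis on not evacuate: premise 5 gives O(not evacuate -> verify_appeal) and premise 10 gives O(evacuate -> verify_appeal), so O(verify_appeal) either way.
The contrapositive of premise 7 (O(not halt_line -> not verify_appeal)) is O(verify_appeal -> halt_line), and O(verify_appeal) is already established, so O(halt_line).
Premise 12 is O(not seal_disclosure -> not halt_line); contrapositively O(halt_line -> seal_disclosure). Since O(halt_line) holds, K gives O(seal_disclosure).
The contrapositive of premise 2 (O(not lock_door -> not seal_disclosure)) is O(seal_disclosure -> lock_door), and O(seal_disclosure) is already established, so O(lock_door).
Premise 4 is O(declare_conflict -> not lock_door); contrapositively O(lock_door -> not declare_conflict). Since O(lock_door) holds, K gives O(not declare_conflict).
From O(not declare_conflict) and premise 11, O(not declare_conflict -> log_out), we obtain O(log_out).
With premise 1, O(log_out -> not issue_warning), the K-axiom yields O(not issue_warning).
Premise 9 is O(not issue_warning -> grant_access); since O(not issue_warning), deontic closure gives O(grant_access).
Premises 3, 6, 8 do not contribute to this derivation.
Thus O(grant_access), which is F(not grant_access): not grant_access is forbidden.

Forbidden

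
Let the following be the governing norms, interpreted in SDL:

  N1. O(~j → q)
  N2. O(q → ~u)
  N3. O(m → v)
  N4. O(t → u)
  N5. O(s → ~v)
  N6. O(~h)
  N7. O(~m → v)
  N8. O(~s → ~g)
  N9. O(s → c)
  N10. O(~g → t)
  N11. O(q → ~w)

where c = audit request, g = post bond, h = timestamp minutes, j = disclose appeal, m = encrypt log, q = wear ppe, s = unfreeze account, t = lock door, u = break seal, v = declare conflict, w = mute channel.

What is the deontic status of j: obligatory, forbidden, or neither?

Obligatory

Premises 3 and 7 cover both cases: O(m → v) and O(~m → v). Since m ∨ ~m is a tautology, O(v) follows.
The contrapositive of premise 5 (O(s → ~v)) is O(v → ~s), and O(v) is already established, so O(~s).
From O(~s) and premise 8, O(~s → ~g), we obtain O(~g).
Applying K to premise 10 (O(~g → t)) and O(~g) yields O(t).
With premise 4, O(t → u), the K-axiom yields O(u).
The contrapositive of premise 2 (O(q → ~u)) is O(u → ~q), and O(u) is already established, so O(~q).
The contrapositive of premise 1 (O(~j → q)) is O(~q → j), and O(~q) is already established, so O(j).
Premises 6, 9, 11 do not contribute to this derivation.
Hence j is obligatory.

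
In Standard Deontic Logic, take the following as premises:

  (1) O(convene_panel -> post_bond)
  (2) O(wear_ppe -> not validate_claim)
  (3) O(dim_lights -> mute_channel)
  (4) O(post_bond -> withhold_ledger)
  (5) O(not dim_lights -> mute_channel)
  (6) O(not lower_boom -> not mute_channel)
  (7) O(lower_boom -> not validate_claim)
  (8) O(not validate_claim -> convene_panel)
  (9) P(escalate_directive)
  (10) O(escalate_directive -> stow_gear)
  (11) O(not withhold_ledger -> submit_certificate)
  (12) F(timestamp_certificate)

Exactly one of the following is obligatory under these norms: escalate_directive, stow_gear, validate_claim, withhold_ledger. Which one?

By case analysis on dim_lights: premise 3 gives O(dim_lights -> mute_channel) and premise 5 gives O(not dim_lights -> mute_channel), so O(mute_channel) either way.
Premise 6, O(not lower_boom -> not mute_channel), contraposes to O(mute_channel -> lower_boom); with O(mute_channel) we get O(lower_boom).
Applying K to premise 7 (O(lower_boom -> not validate_claim)) and O(lower_boom) yields O(not validate_claim).
From O(not validate_claim) and premise 8, O(not validate_claim -> convene_panel), we obtain O(convene_panel).
From O(convene_panel) and premise 1, O(convene_panel -> post_bond), we obtain O(post_bond).
From O(post_bond) and premise 4, O(post_bond -> withhold_ledger), we obtain O(withhold_ledger).
So O(withhold_ledger) holds — withhold_ledger is obligatory. None of the other listed options is made obligatory by any chain of premises.

withhold_ledger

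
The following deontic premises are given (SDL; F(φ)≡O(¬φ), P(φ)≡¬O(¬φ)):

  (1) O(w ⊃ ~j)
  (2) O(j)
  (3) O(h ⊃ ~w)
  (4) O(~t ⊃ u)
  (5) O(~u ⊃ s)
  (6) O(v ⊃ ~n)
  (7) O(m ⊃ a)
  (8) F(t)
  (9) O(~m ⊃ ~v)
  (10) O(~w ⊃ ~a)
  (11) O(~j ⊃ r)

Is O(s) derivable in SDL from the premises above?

No

Premise 5 is O(~u ⊃ s), but O(~u) is not derivable from the premises, so it does not yield O(s).
No other premise forces O(s). An ideal world satisfying every premise can still have s false, so O(s) is not derivable.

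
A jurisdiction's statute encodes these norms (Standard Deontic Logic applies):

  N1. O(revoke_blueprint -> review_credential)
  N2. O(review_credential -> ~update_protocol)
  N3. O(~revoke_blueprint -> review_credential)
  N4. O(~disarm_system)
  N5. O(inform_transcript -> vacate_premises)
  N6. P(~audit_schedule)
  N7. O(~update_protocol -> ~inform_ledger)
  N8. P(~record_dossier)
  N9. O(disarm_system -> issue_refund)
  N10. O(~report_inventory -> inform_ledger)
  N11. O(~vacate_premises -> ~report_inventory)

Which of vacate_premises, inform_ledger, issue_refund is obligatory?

Premises 3 and 1 cover both cases: O(~revoke_blueprint -> review_credential) and O(revoke_blueprint -> review_credential). Since ~revoke_blueprint ∨ revoke_blueprint is a tautology, O(review_credential) follows.
Premise 2 is O(review_credential -> ~update_protocol); since O(review_credential), deontic closure gives O(~update_protocol).
Premise 7 is O(~update_protocol -> ~inform_ledger); since O(~update_protocol), deontic closure gives O(~inform_ledger).
The contrapositive of premise 10 (O(~report_inventory -> inform_ledger)) is O(~inform_ledger -> report_inventory), and O(~inform_ledger) is already established, so O(report_inventory).
Premise 11, O(~vacate_premises -> ~report_inventory), contraposes to O(report_inventory -> vacate_premises); with O(report_inventory) we get O(vacate_premises).
So O(vacate_premises) holds — vacate_premises is obligatory. None of the other listed options is made obligatory by any chain of premises.

vacate_premises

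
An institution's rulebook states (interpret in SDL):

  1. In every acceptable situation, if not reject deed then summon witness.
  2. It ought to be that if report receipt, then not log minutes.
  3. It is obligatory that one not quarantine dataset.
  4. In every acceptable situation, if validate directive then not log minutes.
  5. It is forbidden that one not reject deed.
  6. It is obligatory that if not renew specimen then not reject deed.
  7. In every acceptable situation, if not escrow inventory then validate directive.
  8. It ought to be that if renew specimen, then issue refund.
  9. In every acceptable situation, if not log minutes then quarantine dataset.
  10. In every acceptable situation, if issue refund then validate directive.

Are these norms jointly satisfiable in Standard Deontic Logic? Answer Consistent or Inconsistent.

Inconsistent

Premise 5 is F(¬reject_deed), i.e. O(reject_deed).
Premise 6 is O(¬renew_specimen → ¬reject_deed); contrapositively O(reject_deed → renew_specimen). Since O(reject_deed) holds, K gives O(renew_specimen).
Applying K to premise 8 (O(renew_specimen → issue_refund)) and O(renew_specimen) yields O(issue_refund).
Applying K to premise 10 (O(issue_refund → validate_directive)) and O(issue_refund) yields O(validate_directive).
Premise 4 is O(validate_directive → ¬log_minutes); since O(validate_directive), deontic closure gives O(¬log_minutes).
With premise 9, O(¬log_minutes → quarantine_dataset), the K-axiom yields O(quarantine_dataset).
However, premise 3 gives O(¬quarantine_dataset).
We now have both O(quarantine_dataset) and O(¬quarantine_dataset) — quarantine_dataset is simultaneously obligatory and forbidden, violating the D-axiom.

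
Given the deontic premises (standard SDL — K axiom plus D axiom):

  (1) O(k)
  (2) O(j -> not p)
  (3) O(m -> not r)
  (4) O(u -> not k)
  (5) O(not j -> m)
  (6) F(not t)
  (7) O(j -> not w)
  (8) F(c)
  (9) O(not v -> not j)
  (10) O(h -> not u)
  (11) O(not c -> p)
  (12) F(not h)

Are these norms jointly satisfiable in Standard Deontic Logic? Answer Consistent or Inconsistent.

Consistent

Premise 4 is O(u -> not k), but O(u) is not derivable from the premises, so it does not yield O(not k).
So O(not k) is not derivable, and the apparent clash with O(k) does not arise.
A world satisfying every obligation exists (e.g. c=false, h=true, j=false, k=true, m=true, p=true, r=false, t=true, u=false, v=false, w=false); no atom is both obligatory and forbidden, so the set is consistent.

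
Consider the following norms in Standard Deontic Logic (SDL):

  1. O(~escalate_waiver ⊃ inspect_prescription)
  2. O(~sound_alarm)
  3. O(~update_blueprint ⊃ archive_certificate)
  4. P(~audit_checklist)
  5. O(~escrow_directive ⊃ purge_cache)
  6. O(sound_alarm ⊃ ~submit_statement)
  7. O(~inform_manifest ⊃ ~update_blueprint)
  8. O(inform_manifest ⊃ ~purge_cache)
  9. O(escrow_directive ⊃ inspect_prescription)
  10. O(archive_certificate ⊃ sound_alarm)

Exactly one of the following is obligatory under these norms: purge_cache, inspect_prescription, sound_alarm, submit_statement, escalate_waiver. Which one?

inspect_prescription

From premise 2 we have O(~sound_alarm).
Premise 10 is O(archive_certificate ⊃ sound_alarm); contrapositively O(~sound_alarm ⊃ ~archive_certificate). Since O(~sound_alarm) holds, K gives O(~archive_certificate).
Premise 3, O(~update_blueprint ⊃ archive_certificate), contraposes to O(~archive_certificate ⊃ update_blueprint); with O(~archive_certificate) we get O(update_blueprint).
The contrapositive of premise 7 (O(~inform_manifest ⊃ ~update_blueprint)) is O(update_blueprint ⊃ inform_manifest), and O(update_blueprint) is already established, so O(inform_manifest).
From O(inform_manifest) and premise 8, O(inform_manifest ⊃ ~purge_cache), we obtain O(~purge_cache).
The contrapositive of premise 5 (O(~escrow_directive ⊃ purge_cache)) is O(~purge_cache ⊃ escrow_directive), and O(~purge_cache) is already established, so O(escrow_directive).
Premise 9 is O(escrow_directive ⊃ inspect_prescription); since O(escrow_directive), deontic closure gives O(inspect_prescription).
So O(inspect_prescription) holds — inspect_prescription is obligatory. None of the other listed options is made obligatory by any chain of premises.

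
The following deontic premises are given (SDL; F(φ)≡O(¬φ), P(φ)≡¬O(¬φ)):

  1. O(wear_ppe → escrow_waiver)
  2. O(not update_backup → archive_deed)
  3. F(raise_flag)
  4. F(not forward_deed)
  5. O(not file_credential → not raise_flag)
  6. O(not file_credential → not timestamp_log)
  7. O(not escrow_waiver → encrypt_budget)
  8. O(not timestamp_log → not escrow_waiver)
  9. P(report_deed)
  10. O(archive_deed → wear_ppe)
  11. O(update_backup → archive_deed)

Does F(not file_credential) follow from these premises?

Yes

Premises 2 and 11 are O(not update_backup → archive_deed) and O(update_backup → archive_deed); every ideal world satisfies not update_backup or update_backup, so in either case archive_deed holds — hence O(archive_deed).
Applying K to premise 10 (O(archive_deed → wear_ppe)) and O(archive_deed) yields O(wear_ppe).
With premise 1, O(wear_ppe → escrow_waiver), the K-axiom yields O(escrow_waiver).
Premise 8 is O(not timestamp_log → not escrow_waiver); contrapositively O(escrow_waiver → timestamp_log). Since O(escrow_waiver) holds, K gives O(timestamp_log).
Premise 6, O(not file_credential → not timestamp_log), contraposes to O(timestamp_log → file_credential); with O(timestamp_log) we get O(file_credential).
Premises 3, 4, 5, 7, 9 do not contribute to this derivation.
So O(file_credential) holds, i.e. F(not file_credential). The claim follows.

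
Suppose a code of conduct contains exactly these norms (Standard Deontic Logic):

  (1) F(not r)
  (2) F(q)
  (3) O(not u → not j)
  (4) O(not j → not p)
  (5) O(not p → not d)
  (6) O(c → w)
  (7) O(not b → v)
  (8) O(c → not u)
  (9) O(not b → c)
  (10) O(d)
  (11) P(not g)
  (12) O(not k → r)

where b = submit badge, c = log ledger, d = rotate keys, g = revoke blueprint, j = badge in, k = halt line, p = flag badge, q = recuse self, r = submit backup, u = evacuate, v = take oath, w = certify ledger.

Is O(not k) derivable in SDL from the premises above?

Premise 12 is O(not k → r); even if O(r) held, inferring O(not k) would be affirming the consequent — invalid.
No other premise forces O(not k). An ideal world satisfying every premise can still have not k false, so O(not k) is not derivable.

No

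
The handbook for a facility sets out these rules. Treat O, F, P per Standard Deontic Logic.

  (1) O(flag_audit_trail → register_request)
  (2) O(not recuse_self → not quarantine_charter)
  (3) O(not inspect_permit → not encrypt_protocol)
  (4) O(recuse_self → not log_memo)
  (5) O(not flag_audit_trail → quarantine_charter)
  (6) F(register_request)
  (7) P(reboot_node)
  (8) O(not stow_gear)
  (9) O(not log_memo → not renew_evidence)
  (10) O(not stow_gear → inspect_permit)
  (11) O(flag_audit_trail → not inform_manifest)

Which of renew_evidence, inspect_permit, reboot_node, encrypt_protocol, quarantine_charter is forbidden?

Premise 6, F(register_request), is equivalent to O(not register_request).
Premise 1 is O(flag_audit_trail → register_request); contrapositively O(not register_request → not flag_audit_trail). Since O(not register_request) holds, K gives O(not flag_audit_trail).
Premise 5 is O(not flag_audit_trail → quarantine_charter); since O(not flag_audit_trail), deontic closure gives O(quarantine_charter).
Premise 2 is O(not recuse_self → not quarantine_charter); contrapositively O(quarantine_charter → recuse_self). Since O(quarantine_charter) holds, K gives O(recuse_self).
Premise 4 is O(recuse_self → not log_memo); since O(recuse_self), deontic closure gives O(not log_memo).
Premise 9 is O(not log_memo → not renew_evidence); since O(not log_memo), deontic closure gives O(not renew_evidence).
So O(not renew_evidence) holds, i.e. renew_evidence is forbidden. None of the other listed options is forbidden under the premises.

renew_evidence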